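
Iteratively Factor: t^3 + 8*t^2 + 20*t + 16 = (t + 4)*(t^2 + 4*t + 4) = (t + 2)*(t + 4)*(t + 2)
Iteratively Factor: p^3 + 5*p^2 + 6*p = (p)*(p^2 + 5*p + 6) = p*(p + 2)*(p + 3)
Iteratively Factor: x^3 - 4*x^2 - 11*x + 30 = (x + 3)*(x^2 - 7*x + 10) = (x - 5)*(x + 3)*(x - 2)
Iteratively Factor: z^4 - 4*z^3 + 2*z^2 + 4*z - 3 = (z - 1)*(z^3 - 3*z^2 - z + 3) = (z - 1)^2*(z^2 - 2*z - 3) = (z - 1)^2*(z + 1)*(z - 3)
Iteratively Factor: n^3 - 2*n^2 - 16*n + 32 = (n + 4)*(n^2 - 6*n + 8) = (n - 4)*(n + 4)*(n - 2)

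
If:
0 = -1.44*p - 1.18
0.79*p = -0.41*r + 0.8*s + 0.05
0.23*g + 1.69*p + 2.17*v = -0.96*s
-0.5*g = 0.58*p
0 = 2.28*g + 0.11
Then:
No Solution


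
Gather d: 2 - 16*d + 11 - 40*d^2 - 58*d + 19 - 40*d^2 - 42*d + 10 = -80*d^2 - 116*d + 42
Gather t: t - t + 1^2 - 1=0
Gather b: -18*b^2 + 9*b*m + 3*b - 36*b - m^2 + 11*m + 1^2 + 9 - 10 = -18*b^2 + b*(9*m - 33) - m^2 + 11*m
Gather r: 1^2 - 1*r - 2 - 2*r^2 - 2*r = -2*r^2 - 3*r - 1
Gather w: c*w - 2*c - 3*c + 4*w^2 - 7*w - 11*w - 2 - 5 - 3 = -5*c + 4*w^2 + w*(c - 18) - 10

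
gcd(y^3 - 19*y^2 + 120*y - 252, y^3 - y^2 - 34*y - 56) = y - 7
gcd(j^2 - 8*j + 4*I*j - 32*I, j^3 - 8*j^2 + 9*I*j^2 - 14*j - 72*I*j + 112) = j - 8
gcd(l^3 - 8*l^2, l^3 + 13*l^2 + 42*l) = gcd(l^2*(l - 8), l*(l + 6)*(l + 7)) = l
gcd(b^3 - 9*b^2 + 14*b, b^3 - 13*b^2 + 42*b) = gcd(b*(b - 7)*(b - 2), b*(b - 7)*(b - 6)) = b^2 - 7*b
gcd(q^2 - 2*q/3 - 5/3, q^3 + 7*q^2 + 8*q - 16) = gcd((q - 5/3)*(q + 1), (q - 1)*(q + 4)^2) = 1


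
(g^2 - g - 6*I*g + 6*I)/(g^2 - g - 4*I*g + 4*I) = (g - 6*I)/(g - 4*I)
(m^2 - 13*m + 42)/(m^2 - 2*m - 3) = (-m^2 + 13*m - 42)/(-m^2 + 2*m + 3)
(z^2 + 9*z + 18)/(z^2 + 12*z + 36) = (z + 3)/(z + 6)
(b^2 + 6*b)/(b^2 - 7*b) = (b + 6)/(b - 7)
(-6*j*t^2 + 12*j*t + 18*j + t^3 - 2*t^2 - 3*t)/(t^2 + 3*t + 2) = (-6*j*t + 18*j + t^2 - 3*t)/(t + 2)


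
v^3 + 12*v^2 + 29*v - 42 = (v - 1)*(v + 6)*(v + 7)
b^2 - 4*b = b*(b - 4)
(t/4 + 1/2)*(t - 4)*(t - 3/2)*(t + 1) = t^4/4 - 5*t^3/8 - 17*t^2/8 + 7*t/4 + 3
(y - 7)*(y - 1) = y^2 - 8*y + 7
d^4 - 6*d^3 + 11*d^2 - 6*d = d*(d - 3)*(d - 2)*(d - 1)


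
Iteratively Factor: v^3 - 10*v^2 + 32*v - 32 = (v - 4)*(v^2 - 6*v + 8) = (v - 4)*(v - 2)*(v - 4)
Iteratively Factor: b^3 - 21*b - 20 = (b + 4)*(b^2 - 4*b - 5) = (b + 1)*(b + 4)*(b - 5)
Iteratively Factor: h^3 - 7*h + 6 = (h - 2)*(h^2 + 2*h - 3) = (h - 2)*(h + 3)*(h - 1)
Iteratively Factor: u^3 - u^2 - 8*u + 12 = (u - 2)*(u^2 + u - 6) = (u - 2)*(u + 3)*(u - 2)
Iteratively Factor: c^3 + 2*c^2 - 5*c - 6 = (c + 3)*(c^2 - c - 2) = (c + 1)*(c + 3)*(c - 2)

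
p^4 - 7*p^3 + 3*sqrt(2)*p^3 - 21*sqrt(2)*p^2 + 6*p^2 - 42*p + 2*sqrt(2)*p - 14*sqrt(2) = (p - 7)*(p + sqrt(2))^3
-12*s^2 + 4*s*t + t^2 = (-2*s + t)*(6*s + t)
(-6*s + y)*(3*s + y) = -18*s^2 - 3*s*y + y^2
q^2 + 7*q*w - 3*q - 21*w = (q - 3)*(q + 7*w)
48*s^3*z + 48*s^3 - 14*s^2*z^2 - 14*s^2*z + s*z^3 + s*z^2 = (-8*s + z)*(-6*s + z)*(s*z + s)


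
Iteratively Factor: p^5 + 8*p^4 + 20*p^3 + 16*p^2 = (p)*(p^4 + 8*p^3 + 20*p^2 + 16*p) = p*(p + 4)*(p^3 + 4*p^2 + 4*p) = p^2*(p + 4)*(p^2 + 4*p + 4) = p^2*(p + 2)*(p + 4)*(p + 2)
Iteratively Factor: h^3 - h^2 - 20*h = (h + 4)*(h^2 - 5*h) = h*(h + 4)*(h - 5)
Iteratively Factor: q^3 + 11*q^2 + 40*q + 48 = (q + 4)*(q^2 + 7*q + 12) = (q + 4)^2*(q + 3)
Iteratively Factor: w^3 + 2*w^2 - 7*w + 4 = (w - 1)*(w^2 + 3*w - 4) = (w - 1)^2*(w + 4)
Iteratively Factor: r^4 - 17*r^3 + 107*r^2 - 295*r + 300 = (r - 3)*(r^3 - 14*r^2 + 65*r - 100) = (r - 5)*(r - 3)*(r^2 - 9*r + 20) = (r - 5)*(r - 4)*(r - 3)*(r - 5)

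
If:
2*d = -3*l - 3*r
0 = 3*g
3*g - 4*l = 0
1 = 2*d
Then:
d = 1/2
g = 0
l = 0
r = -1/3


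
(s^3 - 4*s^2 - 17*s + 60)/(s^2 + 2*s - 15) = (s^2 - s - 20)/(s + 5)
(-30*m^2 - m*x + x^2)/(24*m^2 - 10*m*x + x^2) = (5*m + x)/(-4*m + x)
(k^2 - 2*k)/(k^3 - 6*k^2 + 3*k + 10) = k/(k^2 - 4*k - 5)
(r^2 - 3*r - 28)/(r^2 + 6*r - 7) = (r^2 - 3*r - 28)/(r^2 + 6*r - 7)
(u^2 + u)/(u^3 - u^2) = (u + 1)/(u*(u - 1))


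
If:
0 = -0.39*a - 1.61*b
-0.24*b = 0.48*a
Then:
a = 0.00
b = 0.00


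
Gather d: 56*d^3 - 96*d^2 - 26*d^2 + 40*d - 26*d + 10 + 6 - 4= 56*d^3 - 122*d^2 + 14*d + 12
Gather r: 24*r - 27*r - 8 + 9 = 1 - 3*r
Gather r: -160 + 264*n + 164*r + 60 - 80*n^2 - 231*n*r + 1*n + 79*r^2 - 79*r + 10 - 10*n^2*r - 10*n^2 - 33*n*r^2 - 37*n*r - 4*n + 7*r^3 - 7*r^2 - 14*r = -90*n^2 + 261*n + 7*r^3 + r^2*(72 - 33*n) + r*(-10*n^2 - 268*n + 71) - 90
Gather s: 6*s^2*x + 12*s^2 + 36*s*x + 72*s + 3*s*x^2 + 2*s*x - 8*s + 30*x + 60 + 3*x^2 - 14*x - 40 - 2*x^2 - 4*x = s^2*(6*x + 12) + s*(3*x^2 + 38*x + 64) + x^2 + 12*x + 20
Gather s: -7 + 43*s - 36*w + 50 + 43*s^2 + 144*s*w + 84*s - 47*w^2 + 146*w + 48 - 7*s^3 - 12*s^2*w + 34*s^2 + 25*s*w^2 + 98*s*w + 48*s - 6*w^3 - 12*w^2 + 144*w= -7*s^3 + s^2*(77 - 12*w) + s*(25*w^2 + 242*w + 175) - 6*w^3 - 59*w^2 + 254*w + 91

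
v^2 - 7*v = v*(v - 7)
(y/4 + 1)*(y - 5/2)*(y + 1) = y^3/4 + 5*y^2/8 - 17*y/8 - 5/2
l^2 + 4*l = l*(l + 4)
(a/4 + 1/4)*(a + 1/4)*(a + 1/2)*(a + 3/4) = a^4/4 + 5*a^3/8 + 35*a^2/64 + 25*a/128 + 3/128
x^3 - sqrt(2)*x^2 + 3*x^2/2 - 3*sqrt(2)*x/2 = x*(x + 3/2)*(x - sqrt(2))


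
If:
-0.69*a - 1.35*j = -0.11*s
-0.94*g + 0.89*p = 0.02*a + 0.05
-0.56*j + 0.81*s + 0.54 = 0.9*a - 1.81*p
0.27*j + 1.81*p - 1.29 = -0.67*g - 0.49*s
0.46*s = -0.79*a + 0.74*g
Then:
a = 1.76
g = 0.86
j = -1.04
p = 1.00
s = -1.65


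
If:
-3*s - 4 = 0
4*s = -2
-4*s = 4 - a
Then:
No Solution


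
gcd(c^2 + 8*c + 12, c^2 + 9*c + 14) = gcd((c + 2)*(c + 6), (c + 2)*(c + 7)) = c + 2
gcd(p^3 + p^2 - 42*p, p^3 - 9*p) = p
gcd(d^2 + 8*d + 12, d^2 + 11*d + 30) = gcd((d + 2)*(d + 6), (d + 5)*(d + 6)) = d + 6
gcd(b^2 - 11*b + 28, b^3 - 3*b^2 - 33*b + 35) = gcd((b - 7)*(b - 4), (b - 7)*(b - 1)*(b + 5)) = b - 7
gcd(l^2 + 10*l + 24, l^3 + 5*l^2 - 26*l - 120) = l^2 + 10*l + 24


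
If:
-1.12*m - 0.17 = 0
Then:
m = -0.15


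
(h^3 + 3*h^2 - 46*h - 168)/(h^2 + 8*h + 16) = (h^2 - h - 42)/(h + 4)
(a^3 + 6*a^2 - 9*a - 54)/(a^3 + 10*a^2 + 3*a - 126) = (a + 3)/(a + 7)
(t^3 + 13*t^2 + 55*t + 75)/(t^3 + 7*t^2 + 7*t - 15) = (t + 5)/(t - 1)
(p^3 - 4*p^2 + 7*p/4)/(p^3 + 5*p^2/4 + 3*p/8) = 2*(4*p^2 - 16*p + 7)/(8*p^2 + 10*p + 3)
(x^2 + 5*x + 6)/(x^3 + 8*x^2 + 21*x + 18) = 1/(x + 3)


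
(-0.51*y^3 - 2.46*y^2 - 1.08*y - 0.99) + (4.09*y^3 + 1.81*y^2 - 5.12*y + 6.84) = 3.58*y^3 - 0.65*y^2 - 6.2*y + 5.85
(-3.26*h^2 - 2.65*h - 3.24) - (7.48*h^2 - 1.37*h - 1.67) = -10.74*h^2 - 1.28*h - 1.57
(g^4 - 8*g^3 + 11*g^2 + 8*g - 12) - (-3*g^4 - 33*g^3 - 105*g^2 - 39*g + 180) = 4*g^4 + 25*g^3 + 116*g^2 + 47*g - 192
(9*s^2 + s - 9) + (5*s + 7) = 9*s^2 + 6*s - 2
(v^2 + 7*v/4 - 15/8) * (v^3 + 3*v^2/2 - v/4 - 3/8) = v^5 + 13*v^4/4 + v^3/2 - 29*v^2/8 - 3*v/16 + 45/64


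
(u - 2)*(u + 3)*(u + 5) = u^3 + 6*u^2 - u - 30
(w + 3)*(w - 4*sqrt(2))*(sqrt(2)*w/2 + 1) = sqrt(2)*w^3/2 - 3*w^2 + 3*sqrt(2)*w^2/2 - 9*w - 4*sqrt(2)*w - 12*sqrt(2)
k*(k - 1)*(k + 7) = k^3 + 6*k^2 - 7*k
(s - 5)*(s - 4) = s^2 - 9*s + 20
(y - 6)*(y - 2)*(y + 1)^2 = y^4 - 6*y^3 - 3*y^2 + 16*y + 12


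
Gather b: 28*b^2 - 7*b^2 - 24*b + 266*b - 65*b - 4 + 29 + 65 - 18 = 21*b^2 + 177*b + 72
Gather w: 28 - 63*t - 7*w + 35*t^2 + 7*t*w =35*t^2 - 63*t + w*(7*t - 7) + 28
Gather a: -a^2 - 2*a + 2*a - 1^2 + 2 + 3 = 4 - a^2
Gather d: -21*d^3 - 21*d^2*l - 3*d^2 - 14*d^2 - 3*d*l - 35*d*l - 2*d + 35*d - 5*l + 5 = -21*d^3 + d^2*(-21*l - 17) + d*(33 - 38*l) - 5*l + 5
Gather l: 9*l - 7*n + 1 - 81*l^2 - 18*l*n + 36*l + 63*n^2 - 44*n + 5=-81*l^2 + l*(45 - 18*n) + 63*n^2 - 51*n + 6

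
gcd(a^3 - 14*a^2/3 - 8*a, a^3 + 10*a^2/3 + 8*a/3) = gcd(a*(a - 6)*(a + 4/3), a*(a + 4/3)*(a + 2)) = a^2 + 4*a/3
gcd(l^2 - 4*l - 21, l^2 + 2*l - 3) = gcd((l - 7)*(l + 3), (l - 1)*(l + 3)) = l + 3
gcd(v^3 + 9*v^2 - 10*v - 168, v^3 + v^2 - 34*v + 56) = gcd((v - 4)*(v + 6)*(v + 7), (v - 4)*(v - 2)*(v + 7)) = v^2 + 3*v - 28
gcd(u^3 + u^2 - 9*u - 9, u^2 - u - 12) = u + 3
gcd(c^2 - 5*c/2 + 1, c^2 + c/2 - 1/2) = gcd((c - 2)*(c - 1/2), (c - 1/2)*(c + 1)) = c - 1/2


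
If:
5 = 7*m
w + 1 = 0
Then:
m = 5/7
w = -1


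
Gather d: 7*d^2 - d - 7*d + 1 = 7*d^2 - 8*d + 1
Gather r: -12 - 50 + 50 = -12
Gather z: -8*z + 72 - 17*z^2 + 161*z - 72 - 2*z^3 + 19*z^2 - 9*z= -2*z^3 + 2*z^2 + 144*z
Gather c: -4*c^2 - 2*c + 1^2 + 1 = -4*c^2 - 2*c + 2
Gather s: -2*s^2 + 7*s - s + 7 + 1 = -2*s^2 + 6*s + 8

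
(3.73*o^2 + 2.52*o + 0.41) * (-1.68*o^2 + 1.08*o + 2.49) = -6.2664*o^4 - 0.2052*o^3 + 11.3205*o^2 + 6.7176*o + 1.0209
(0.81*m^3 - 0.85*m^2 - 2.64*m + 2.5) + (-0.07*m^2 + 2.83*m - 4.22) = 0.81*m^3 - 0.92*m^2 + 0.19*m - 1.72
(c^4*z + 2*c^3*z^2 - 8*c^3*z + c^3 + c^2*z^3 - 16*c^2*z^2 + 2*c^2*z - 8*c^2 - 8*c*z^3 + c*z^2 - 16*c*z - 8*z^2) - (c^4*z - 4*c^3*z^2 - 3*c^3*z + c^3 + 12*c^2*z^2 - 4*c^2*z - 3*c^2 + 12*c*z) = 6*c^3*z^2 - 5*c^3*z + c^2*z^3 - 28*c^2*z^2 + 6*c^2*z - 5*c^2 - 8*c*z^3 + c*z^2 - 28*c*z - 8*z^2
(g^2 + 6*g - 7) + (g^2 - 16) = 2*g^2 + 6*g - 23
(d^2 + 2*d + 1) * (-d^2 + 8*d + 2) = -d^4 + 6*d^3 + 17*d^2 + 12*d + 2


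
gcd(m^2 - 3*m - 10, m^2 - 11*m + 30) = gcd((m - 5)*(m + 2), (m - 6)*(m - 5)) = m - 5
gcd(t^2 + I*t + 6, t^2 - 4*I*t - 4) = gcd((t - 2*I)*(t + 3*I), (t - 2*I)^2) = t - 2*I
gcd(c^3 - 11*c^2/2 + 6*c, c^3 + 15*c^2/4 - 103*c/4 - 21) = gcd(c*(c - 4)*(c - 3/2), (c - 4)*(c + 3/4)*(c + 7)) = c - 4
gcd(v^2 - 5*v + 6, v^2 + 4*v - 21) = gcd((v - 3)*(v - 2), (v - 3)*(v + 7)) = v - 3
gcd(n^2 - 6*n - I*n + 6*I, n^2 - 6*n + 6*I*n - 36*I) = n - 6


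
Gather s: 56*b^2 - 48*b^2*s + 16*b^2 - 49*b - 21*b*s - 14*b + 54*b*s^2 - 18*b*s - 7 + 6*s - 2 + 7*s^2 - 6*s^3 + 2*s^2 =72*b^2 - 63*b - 6*s^3 + s^2*(54*b + 9) + s*(-48*b^2 - 39*b + 6) - 9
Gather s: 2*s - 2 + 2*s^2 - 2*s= 2*s^2 - 2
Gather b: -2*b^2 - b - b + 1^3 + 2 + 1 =-2*b^2 - 2*b + 4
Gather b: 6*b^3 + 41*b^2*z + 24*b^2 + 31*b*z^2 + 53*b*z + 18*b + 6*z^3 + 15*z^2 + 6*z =6*b^3 + b^2*(41*z + 24) + b*(31*z^2 + 53*z + 18) + 6*z^3 + 15*z^2 + 6*z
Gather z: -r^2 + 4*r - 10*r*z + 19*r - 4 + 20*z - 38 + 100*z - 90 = -r^2 + 23*r + z*(120 - 10*r) - 132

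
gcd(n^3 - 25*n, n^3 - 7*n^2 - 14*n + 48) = 1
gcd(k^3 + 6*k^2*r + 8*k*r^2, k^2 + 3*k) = k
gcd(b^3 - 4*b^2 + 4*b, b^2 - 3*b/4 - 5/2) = b - 2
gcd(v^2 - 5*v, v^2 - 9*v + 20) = v - 5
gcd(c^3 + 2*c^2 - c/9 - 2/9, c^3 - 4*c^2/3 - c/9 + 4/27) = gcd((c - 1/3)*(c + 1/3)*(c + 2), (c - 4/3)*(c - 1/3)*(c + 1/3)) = c^2 - 1/9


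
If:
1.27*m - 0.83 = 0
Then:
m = 0.65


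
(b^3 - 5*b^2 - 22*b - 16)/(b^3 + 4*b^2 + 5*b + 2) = (b - 8)/(b + 1)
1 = 1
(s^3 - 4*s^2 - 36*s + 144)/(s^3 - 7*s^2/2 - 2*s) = 2*(s^2 - 36)/(s*(2*s + 1))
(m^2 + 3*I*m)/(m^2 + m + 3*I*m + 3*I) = m/(m + 1)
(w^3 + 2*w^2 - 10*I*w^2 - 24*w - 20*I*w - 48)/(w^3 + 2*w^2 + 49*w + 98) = (w^2 - 10*I*w - 24)/(w^2 + 49)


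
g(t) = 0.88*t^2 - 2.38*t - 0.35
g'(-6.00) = -12.94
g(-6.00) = 45.61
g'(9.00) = 13.46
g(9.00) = 49.51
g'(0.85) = -0.88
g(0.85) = -1.74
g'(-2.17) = -6.20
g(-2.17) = 8.96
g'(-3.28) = -8.15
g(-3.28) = 16.92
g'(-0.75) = -3.70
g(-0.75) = 1.93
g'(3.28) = 3.39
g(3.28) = 1.31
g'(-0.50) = -3.26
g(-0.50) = 1.06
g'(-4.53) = -10.35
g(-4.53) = 28.49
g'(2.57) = 2.14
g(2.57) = -0.65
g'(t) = 1.76*t - 2.38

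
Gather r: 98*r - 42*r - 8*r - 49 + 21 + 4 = 48*r - 24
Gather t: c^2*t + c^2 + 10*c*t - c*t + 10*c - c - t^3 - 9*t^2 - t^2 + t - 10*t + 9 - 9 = c^2 + 9*c - t^3 - 10*t^2 + t*(c^2 + 9*c - 9)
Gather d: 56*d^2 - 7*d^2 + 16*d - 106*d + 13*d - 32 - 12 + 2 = 49*d^2 - 77*d - 42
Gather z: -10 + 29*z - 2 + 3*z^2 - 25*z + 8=3*z^2 + 4*z - 4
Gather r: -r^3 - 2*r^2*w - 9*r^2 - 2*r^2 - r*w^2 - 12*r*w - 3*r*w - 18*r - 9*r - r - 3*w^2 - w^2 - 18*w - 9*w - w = -r^3 + r^2*(-2*w - 11) + r*(-w^2 - 15*w - 28) - 4*w^2 - 28*w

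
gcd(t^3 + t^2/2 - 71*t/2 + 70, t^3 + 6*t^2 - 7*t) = t + 7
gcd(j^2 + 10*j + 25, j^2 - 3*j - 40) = j + 5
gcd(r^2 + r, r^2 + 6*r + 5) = r + 1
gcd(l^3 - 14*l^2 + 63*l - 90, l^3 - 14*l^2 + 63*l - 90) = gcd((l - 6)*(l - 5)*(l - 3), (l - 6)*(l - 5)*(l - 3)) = l^3 - 14*l^2 + 63*l - 90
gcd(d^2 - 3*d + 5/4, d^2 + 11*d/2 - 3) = d - 1/2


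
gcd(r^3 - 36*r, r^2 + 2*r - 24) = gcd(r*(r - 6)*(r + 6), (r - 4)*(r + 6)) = r + 6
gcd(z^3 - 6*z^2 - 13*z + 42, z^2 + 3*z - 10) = z - 2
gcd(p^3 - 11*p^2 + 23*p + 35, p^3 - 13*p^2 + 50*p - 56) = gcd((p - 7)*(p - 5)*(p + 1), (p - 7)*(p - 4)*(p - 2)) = p - 7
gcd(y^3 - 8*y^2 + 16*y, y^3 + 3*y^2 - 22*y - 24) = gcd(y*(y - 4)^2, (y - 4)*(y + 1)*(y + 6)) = y - 4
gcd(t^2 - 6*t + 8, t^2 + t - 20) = t - 4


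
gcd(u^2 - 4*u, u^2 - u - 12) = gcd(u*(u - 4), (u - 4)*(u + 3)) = u - 4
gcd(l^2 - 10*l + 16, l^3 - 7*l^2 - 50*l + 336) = l - 8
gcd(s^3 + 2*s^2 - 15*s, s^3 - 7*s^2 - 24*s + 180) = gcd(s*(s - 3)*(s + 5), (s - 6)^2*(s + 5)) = s + 5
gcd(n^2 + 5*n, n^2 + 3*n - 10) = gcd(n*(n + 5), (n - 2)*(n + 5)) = n + 5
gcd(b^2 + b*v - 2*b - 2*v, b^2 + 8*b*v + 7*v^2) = b + v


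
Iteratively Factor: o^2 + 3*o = (o + 3)*(o)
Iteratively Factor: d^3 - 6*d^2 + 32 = (d - 4)*(d^2 - 2*d - 8) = (d - 4)*(d + 2)*(d - 4)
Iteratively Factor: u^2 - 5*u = (u)*(u - 5)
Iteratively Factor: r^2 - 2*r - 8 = (r - 4)*(r + 2)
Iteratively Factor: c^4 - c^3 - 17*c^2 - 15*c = (c + 1)*(c^3 - 2*c^2 - 15*c) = (c - 5)*(c + 1)*(c^2 + 3*c) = (c - 5)*(c + 1)*(c + 3)*(c)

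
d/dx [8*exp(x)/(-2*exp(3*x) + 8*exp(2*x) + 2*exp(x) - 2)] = 4*(-(-3*exp(2*x) + 8*exp(x) + 1)*exp(x) - exp(3*x) + 4*exp(2*x) + exp(x) - 1)*exp(x)/(exp(3*x) - 4*exp(2*x) - exp(x) + 1)^2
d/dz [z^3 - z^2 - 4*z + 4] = 3*z^2 - 2*z - 4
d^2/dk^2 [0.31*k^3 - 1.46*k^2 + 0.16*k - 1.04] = 1.86*k - 2.92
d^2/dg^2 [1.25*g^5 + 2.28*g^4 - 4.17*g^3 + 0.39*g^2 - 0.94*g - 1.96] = 25.0*g^3 + 27.36*g^2 - 25.02*g + 0.78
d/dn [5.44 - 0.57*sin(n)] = -0.57*cos(n)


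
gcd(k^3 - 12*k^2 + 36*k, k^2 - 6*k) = k^2 - 6*k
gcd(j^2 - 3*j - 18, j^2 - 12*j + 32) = 1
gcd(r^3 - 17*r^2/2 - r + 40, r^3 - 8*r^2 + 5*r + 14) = 1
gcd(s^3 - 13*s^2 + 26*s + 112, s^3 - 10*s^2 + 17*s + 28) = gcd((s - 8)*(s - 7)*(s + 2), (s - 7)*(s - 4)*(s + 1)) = s - 7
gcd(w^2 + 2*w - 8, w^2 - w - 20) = w + 4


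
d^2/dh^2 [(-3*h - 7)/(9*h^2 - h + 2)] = 2*(-(3*h + 7)*(18*h - 1)^2 + 3*(27*h + 20)*(9*h^2 - h + 2))/(9*h^2 - h + 2)^3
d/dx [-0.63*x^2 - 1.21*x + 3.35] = -1.26*x - 1.21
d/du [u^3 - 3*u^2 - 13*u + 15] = 3*u^2 - 6*u - 13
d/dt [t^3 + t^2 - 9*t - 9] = 3*t^2 + 2*t - 9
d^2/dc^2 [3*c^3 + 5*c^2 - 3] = 18*c + 10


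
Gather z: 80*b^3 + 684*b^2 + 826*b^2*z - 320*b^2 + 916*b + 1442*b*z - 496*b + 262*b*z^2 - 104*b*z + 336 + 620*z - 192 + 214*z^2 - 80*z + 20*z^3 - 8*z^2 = 80*b^3 + 364*b^2 + 420*b + 20*z^3 + z^2*(262*b + 206) + z*(826*b^2 + 1338*b + 540) + 144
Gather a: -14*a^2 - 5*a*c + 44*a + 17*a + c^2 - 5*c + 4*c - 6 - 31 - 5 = -14*a^2 + a*(61 - 5*c) + c^2 - c - 42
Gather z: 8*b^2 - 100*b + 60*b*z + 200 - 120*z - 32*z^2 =8*b^2 - 100*b - 32*z^2 + z*(60*b - 120) + 200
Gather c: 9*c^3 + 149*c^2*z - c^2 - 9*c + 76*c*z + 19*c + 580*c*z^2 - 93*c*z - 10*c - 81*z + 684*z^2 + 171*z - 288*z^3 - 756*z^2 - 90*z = 9*c^3 + c^2*(149*z - 1) + c*(580*z^2 - 17*z) - 288*z^3 - 72*z^2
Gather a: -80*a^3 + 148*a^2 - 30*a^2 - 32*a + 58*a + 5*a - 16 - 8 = -80*a^3 + 118*a^2 + 31*a - 24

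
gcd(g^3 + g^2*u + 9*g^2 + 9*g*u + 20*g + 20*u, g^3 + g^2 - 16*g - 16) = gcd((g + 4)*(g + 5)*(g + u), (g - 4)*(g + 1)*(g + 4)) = g + 4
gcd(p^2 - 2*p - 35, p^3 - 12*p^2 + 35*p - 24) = 1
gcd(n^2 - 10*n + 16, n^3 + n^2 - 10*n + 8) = n - 2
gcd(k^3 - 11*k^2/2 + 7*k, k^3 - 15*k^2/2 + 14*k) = k^2 - 7*k/2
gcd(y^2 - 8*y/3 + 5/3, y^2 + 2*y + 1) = 1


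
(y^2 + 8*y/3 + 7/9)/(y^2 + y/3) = (y + 7/3)/y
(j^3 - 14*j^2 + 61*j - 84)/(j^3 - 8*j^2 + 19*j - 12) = (j - 7)/(j - 1)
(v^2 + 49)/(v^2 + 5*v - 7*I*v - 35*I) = (v + 7*I)/(v + 5)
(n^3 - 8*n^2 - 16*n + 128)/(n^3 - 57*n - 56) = (n^2 - 16)/(n^2 + 8*n + 7)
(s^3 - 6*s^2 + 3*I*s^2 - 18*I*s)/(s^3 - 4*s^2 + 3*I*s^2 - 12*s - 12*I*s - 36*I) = s/(s + 2)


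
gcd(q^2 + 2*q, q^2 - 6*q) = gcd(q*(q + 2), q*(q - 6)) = q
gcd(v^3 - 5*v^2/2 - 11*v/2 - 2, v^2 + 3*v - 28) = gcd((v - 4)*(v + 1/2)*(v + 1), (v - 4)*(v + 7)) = v - 4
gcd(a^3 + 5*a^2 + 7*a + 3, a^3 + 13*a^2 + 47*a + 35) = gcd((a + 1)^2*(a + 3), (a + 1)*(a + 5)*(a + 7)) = a + 1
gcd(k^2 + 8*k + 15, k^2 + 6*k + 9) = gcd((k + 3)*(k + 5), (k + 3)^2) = k + 3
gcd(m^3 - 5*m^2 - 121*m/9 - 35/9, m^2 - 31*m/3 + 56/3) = 1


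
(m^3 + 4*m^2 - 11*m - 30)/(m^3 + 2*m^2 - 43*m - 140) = (m^2 - m - 6)/(m^2 - 3*m - 28)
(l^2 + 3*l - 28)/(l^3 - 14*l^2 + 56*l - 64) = (l + 7)/(l^2 - 10*l + 16)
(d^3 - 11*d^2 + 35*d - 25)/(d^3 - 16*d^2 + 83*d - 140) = (d^2 - 6*d + 5)/(d^2 - 11*d + 28)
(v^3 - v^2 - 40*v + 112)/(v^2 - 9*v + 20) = (v^2 + 3*v - 28)/(v - 5)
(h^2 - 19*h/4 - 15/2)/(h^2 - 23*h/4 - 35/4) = (h - 6)/(h - 7)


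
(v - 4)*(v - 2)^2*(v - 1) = v^4 - 9*v^3 + 28*v^2 - 36*v + 16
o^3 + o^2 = o^2*(o + 1)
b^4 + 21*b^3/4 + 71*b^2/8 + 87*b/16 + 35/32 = (b + 1/2)^2*(b + 7/4)*(b + 5/2)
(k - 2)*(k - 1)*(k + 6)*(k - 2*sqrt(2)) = k^4 - 2*sqrt(2)*k^3 + 3*k^3 - 16*k^2 - 6*sqrt(2)*k^2 + 12*k + 32*sqrt(2)*k - 24*sqrt(2)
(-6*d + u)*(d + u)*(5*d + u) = -30*d^3 - 31*d^2*u + u^3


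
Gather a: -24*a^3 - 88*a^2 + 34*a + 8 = -24*a^3 - 88*a^2 + 34*a + 8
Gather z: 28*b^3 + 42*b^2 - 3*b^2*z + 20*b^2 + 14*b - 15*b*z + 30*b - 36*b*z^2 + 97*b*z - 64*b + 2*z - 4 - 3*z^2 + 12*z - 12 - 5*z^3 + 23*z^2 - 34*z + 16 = 28*b^3 + 62*b^2 - 20*b - 5*z^3 + z^2*(20 - 36*b) + z*(-3*b^2 + 82*b - 20)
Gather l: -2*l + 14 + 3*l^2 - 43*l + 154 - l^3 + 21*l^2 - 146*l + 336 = -l^3 + 24*l^2 - 191*l + 504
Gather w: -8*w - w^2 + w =-w^2 - 7*w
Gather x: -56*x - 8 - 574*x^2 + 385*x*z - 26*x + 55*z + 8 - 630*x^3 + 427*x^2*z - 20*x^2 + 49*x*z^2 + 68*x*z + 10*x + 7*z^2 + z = -630*x^3 + x^2*(427*z - 594) + x*(49*z^2 + 453*z - 72) + 7*z^2 + 56*z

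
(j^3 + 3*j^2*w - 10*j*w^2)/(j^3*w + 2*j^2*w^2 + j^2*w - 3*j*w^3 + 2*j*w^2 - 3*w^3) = j*(j^2 + 3*j*w - 10*w^2)/(w*(j^3 + 2*j^2*w + j^2 - 3*j*w^2 + 2*j*w - 3*w^2))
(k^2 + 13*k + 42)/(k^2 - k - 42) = (k + 7)/(k - 7)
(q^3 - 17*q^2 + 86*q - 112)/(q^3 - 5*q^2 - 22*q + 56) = (q - 8)/(q + 4)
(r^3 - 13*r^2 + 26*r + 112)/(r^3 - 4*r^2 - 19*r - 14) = (r - 8)/(r + 1)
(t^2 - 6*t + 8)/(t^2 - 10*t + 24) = (t - 2)/(t - 6)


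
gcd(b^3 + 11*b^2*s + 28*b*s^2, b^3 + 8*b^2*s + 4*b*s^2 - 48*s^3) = b + 4*s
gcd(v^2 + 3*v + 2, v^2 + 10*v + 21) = 1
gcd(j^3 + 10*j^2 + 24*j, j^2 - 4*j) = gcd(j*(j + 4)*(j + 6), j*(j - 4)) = j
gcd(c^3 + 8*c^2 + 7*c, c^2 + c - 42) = c + 7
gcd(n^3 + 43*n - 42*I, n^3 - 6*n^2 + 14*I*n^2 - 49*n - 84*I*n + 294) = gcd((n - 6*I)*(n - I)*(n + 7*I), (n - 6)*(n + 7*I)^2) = n + 7*I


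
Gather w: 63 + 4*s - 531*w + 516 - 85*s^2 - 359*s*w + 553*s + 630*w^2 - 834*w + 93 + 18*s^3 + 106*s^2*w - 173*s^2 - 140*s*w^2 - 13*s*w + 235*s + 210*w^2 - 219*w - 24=18*s^3 - 258*s^2 + 792*s + w^2*(840 - 140*s) + w*(106*s^2 - 372*s - 1584) + 648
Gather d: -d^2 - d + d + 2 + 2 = 4 - d^2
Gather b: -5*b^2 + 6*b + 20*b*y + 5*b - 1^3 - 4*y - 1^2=-5*b^2 + b*(20*y + 11) - 4*y - 2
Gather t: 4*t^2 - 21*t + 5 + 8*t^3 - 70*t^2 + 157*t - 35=8*t^3 - 66*t^2 + 136*t - 30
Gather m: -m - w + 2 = -m - w + 2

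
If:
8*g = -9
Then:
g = -9/8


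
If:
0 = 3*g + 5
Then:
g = -5/3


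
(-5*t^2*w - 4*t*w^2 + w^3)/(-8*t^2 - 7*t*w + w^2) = w*(5*t - w)/(8*t - w)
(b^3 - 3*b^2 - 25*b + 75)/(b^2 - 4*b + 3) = (b^2 - 25)/(b - 1)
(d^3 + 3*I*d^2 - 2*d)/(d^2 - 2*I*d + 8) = d*(d + I)/(d - 4*I)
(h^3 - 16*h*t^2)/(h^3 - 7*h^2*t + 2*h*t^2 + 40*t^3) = h*(-h - 4*t)/(-h^2 + 3*h*t + 10*t^2)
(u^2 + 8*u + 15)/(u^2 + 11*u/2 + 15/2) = 2*(u + 5)/(2*u + 5)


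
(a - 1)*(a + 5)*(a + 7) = a^3 + 11*a^2 + 23*a - 35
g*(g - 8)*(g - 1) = g^3 - 9*g^2 + 8*g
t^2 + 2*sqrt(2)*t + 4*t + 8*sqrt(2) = (t + 4)*(t + 2*sqrt(2))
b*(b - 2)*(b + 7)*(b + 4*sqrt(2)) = b^4 + 5*b^3 + 4*sqrt(2)*b^3 - 14*b^2 + 20*sqrt(2)*b^2 - 56*sqrt(2)*b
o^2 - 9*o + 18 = (o - 6)*(o - 3)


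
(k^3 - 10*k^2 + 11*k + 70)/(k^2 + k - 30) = (k^2 - 5*k - 14)/(k + 6)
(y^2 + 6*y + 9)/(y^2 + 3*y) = (y + 3)/y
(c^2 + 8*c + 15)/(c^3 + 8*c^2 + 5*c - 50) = (c + 3)/(c^2 + 3*c - 10)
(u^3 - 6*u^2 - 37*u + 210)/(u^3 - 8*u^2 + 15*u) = (u^2 - u - 42)/(u*(u - 3))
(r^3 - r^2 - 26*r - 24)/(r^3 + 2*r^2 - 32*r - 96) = (r + 1)/(r + 4)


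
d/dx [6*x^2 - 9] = 12*x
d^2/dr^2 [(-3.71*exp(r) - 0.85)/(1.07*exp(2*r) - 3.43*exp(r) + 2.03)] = (-4.247579*exp(4*r) - 17.508731*exp(3*r) + 57.709701*exp(2*r) - 28.447384*exp(r) - 21.207004)*exp(r)/(1.225043*exp(6*r) - 11.781021*exp(5*r) + 44.73777*exp(4*r) - 85.055425*exp(3*r) + 84.87633*exp(2*r) - 42.404061*exp(r) + 8.365427)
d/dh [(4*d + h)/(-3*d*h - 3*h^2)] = (-h*(d + h) + (d + 2*h)*(4*d + h))/(3*h^2*(d + h)^2)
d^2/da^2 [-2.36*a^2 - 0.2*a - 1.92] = -4.72000000000000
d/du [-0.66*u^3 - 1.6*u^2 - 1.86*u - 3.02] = -1.98*u^2 - 3.2*u - 1.86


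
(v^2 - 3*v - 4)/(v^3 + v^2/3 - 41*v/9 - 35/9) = 9*(v - 4)/(9*v^2 - 6*v - 35)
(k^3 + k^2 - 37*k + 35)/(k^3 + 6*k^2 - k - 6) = (k^2 + 2*k - 35)/(k^2 + 7*k + 6)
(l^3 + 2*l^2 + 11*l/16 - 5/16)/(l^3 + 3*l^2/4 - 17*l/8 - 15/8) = (4*l - 1)/(2*(2*l - 3))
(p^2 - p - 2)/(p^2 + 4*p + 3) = (p - 2)/(p + 3)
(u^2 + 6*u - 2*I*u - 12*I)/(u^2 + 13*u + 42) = (u - 2*I)/(u + 7)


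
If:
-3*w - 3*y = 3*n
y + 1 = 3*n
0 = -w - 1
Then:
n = 1/2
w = -1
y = 1/2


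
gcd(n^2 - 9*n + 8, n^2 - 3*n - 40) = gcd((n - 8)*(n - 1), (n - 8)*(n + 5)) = n - 8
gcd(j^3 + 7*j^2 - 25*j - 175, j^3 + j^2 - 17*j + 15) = j + 5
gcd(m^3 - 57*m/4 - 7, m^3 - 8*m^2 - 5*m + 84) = m - 4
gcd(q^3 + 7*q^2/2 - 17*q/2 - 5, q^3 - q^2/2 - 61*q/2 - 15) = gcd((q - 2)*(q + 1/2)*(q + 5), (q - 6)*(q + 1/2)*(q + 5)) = q^2 + 11*q/2 + 5/2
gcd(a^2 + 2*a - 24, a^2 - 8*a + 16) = a - 4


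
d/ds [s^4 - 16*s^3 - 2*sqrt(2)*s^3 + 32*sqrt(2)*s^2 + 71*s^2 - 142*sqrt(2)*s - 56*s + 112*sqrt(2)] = 4*s^3 - 48*s^2 - 6*sqrt(2)*s^2 + 64*sqrt(2)*s + 142*s - 142*sqrt(2) - 56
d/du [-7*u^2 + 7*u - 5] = 7 - 14*u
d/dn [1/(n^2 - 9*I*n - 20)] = (-2*n + 9*I)/(-n^2 + 9*I*n + 20)^2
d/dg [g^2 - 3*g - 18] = 2*g - 3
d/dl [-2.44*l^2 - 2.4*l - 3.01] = -4.88*l - 2.4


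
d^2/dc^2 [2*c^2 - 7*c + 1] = 4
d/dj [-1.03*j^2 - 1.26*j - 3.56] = -2.06*j - 1.26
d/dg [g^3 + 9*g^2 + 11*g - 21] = 3*g^2 + 18*g + 11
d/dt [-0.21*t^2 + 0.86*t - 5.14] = 0.86 - 0.42*t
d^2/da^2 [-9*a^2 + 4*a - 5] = -18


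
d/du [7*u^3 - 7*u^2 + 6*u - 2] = 21*u^2 - 14*u + 6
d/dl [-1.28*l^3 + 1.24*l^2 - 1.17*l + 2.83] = -3.84*l^2 + 2.48*l - 1.17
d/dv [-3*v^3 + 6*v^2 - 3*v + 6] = -9*v^2 + 12*v - 3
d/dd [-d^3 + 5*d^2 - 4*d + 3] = -3*d^2 + 10*d - 4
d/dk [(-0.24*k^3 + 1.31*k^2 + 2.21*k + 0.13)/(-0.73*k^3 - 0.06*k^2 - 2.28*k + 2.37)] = (0.9707*k^4 + 4.321*k^3 - 4.2759*k^2 + 6.225*k + 5.5341)/(0.5329*k^6 + 0.0876*k^5 + 3.3324*k^4 - 3.1866*k^3 + 4.914*k^2 - 10.8072*k + 5.6169)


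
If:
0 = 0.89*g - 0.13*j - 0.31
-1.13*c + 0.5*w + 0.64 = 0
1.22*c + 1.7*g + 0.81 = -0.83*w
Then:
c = 0.442477876106195*w + 0.566371681415929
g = -0.80577824049974*w - 0.882925559604373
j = -5.51648180034437*w - 8.4292596003684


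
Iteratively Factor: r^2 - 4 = (r - 2)*(r + 2)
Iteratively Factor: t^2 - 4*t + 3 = (t - 1)*(t - 3)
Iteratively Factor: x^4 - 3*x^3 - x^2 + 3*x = (x)*(x^3 - 3*x^2 - x + 3) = x*(x - 3)*(x^2 - 1) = x*(x - 3)*(x - 1)*(x + 1)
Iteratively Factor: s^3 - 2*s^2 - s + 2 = (s - 1)*(s^2 - s - 2) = (s - 2)*(s - 1)*(s + 1)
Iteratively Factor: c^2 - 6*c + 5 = (c - 1)*(c - 5)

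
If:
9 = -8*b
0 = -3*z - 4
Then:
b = -9/8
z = -4/3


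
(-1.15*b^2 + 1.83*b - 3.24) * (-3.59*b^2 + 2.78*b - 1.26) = 4.1285*b^4 - 9.7667*b^3 + 18.168*b^2 - 11.313*b + 4.0824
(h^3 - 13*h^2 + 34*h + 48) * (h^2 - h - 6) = h^5 - 14*h^4 + 41*h^3 + 92*h^2 - 252*h - 288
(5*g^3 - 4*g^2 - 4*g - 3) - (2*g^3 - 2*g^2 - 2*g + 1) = 3*g^3 - 2*g^2 - 2*g - 4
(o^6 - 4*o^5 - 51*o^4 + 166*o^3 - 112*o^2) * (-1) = -o^6 + 4*o^5 + 51*o^4 - 166*o^3 + 112*o^2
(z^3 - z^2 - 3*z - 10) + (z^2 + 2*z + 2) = z^3 - z - 8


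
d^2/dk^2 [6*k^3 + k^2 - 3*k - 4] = 36*k + 2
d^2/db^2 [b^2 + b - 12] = 2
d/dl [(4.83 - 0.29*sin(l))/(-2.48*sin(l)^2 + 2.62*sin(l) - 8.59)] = (-0.7192*sin(l)^2 + 23.9568*sin(l) - 10.1635)*cos(l)/(6.1504*sin(l)^4 - 12.9952*sin(l)^3 + 49.4708*sin(l)^2 - 45.0116*sin(l) + 73.7881)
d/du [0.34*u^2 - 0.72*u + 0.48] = 0.68*u - 0.72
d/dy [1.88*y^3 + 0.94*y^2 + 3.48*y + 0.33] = 5.64*y^2 + 1.88*y + 3.48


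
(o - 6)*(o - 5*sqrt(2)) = o^2 - 5*sqrt(2)*o - 6*o + 30*sqrt(2)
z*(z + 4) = z^2 + 4*z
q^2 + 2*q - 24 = (q - 4)*(q + 6)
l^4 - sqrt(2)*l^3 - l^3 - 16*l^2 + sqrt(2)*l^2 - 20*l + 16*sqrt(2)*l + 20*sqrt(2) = (l - 5)*(l + 2)^2*(l - sqrt(2))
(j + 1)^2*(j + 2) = j^3 + 4*j^2 + 5*j + 2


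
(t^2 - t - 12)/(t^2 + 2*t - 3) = (t - 4)/(t - 1)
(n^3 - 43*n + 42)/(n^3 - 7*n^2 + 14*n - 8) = (n^2 + n - 42)/(n^2 - 6*n + 8)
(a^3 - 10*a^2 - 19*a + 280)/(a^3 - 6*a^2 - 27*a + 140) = (a - 8)/(a - 4)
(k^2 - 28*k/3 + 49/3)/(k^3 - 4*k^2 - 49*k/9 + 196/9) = 3*(k - 7)/(3*k^2 - 5*k - 28)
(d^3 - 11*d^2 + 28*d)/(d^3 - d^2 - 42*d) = (d - 4)/(d + 6)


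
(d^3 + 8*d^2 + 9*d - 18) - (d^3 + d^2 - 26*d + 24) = 7*d^2 + 35*d - 42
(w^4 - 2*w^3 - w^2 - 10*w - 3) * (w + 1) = w^5 - w^4 - 3*w^3 - 11*w^2 - 13*w - 3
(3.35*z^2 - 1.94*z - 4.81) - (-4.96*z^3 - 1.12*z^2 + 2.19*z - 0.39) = 4.96*z^3 + 4.47*z^2 - 4.13*z - 4.42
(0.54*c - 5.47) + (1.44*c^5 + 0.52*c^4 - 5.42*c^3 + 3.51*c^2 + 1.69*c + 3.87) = 1.44*c^5 + 0.52*c^4 - 5.42*c^3 + 3.51*c^2 + 2.23*c - 1.6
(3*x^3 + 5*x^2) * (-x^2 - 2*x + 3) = -3*x^5 - 11*x^4 - x^3 + 15*x^2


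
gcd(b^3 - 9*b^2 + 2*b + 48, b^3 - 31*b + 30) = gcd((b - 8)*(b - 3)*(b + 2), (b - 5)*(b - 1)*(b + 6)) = 1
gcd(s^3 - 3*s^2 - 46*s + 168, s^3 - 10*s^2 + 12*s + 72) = s - 6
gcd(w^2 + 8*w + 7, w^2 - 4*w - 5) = w + 1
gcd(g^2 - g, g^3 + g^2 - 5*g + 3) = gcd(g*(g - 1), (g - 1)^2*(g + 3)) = g - 1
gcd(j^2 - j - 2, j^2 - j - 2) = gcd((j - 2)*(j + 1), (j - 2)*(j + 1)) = j^2 - j - 2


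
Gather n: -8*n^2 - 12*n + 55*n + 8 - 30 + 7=-8*n^2 + 43*n - 15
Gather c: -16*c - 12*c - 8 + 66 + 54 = 112 - 28*c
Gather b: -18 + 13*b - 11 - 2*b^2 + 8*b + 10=-2*b^2 + 21*b - 19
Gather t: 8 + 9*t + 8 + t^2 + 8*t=t^2 + 17*t + 16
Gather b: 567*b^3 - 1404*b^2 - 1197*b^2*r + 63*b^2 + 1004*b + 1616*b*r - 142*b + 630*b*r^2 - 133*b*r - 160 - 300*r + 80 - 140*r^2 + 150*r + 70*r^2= 567*b^3 + b^2*(-1197*r - 1341) + b*(630*r^2 + 1483*r + 862) - 70*r^2 - 150*r - 80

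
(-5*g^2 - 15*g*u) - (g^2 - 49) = -6*g^2 - 15*g*u + 49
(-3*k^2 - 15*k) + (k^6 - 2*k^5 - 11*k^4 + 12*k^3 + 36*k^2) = k^6 - 2*k^5 - 11*k^4 + 12*k^3 + 33*k^2 - 15*k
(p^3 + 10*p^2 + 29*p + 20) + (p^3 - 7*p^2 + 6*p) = 2*p^3 + 3*p^2 + 35*p + 20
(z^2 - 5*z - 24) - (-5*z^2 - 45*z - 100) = 6*z^2 + 40*z + 76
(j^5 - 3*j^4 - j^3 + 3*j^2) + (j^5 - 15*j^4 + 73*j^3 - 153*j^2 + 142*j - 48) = 2*j^5 - 18*j^4 + 72*j^3 - 150*j^2 + 142*j - 48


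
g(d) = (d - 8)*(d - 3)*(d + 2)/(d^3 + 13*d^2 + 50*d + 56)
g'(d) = (d - 8)*(d - 3)*(d + 2)*(-3*d^2 - 26*d - 50)/(d^3 + 13*d^2 + 50*d + 56)^2 + (d - 8)*(d - 3)/(d^3 + 13*d^2 + 50*d + 56) + (d - 8)*(d + 2)/(d^3 + 13*d^2 + 50*d + 56) + (d - 3)*(d + 2)/(d^3 + 13*d^2 + 50*d + 56) = 2*(11*d^2 + 4*d - 286)/(d^4 + 22*d^3 + 177*d^2 + 616*d + 784)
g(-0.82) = 1.71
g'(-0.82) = -1.46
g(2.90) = 0.01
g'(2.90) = -0.08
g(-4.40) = -88.23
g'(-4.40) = -167.60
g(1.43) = 0.23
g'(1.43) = -0.25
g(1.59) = 0.19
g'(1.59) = -0.22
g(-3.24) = 24.54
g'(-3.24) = -44.94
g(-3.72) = 85.76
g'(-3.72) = -352.50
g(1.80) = 0.15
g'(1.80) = -0.19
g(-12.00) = 7.50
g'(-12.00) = 1.56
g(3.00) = 0.00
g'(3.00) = -0.07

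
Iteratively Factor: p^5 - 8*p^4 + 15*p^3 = (p)*(p^4 - 8*p^3 + 15*p^2) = p*(p - 5)*(p^3 - 3*p^2) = p*(p - 5)*(p - 3)*(p^2) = p^2*(p - 5)*(p - 3)*(p)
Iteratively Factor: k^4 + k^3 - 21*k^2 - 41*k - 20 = (k + 1)*(k^3 - 21*k - 20) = (k + 1)*(k + 4)*(k^2 - 4*k - 5) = (k - 5)*(k + 1)*(k + 4)*(k + 1)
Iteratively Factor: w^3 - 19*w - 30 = (w - 5)*(w^2 + 5*w + 6) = (w - 5)*(w + 2)*(w + 3)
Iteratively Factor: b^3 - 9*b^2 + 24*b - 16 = (b - 4)*(b^2 - 5*b + 4) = (b - 4)*(b - 1)*(b - 4)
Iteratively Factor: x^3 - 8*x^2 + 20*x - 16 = (x - 2)*(x^2 - 6*x + 8) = (x - 2)^2*(x - 4)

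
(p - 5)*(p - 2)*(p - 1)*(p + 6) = p^4 - 2*p^3 - 31*p^2 + 92*p - 60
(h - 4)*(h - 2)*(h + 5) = h^3 - h^2 - 22*h + 40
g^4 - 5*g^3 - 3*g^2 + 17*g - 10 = (g - 5)*(g - 1)^2*(g + 2)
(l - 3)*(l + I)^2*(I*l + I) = I*l^4 - 2*l^3 - 2*I*l^3 + 4*l^2 - 4*I*l^2 + 6*l + 2*I*l + 3*I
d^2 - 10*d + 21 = (d - 7)*(d - 3)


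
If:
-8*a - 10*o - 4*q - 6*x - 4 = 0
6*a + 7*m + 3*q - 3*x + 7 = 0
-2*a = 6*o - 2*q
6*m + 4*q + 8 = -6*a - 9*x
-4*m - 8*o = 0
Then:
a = -103/149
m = -68/149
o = 34/149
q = -1/149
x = -18/149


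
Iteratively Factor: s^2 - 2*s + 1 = (s - 1)*(s - 1)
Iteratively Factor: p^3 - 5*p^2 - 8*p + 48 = (p - 4)*(p^2 - p - 12) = (p - 4)*(p + 3)*(p - 4)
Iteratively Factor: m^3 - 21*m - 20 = (m + 4)*(m^2 - 4*m - 5) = (m - 5)*(m + 4)*(m + 1)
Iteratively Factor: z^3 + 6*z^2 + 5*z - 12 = (z - 1)*(z^2 + 7*z + 12) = (z - 1)*(z + 3)*(z + 4)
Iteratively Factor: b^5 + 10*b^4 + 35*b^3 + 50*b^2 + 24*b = (b + 3)*(b^4 + 7*b^3 + 14*b^2 + 8*b) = (b + 3)*(b + 4)*(b^3 + 3*b^2 + 2*b) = (b + 2)*(b + 3)*(b + 4)*(b^2 + b) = (b + 1)*(b + 2)*(b + 3)*(b + 4)*(b)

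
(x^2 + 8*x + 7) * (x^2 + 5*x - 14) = x^4 + 13*x^3 + 33*x^2 - 77*x - 98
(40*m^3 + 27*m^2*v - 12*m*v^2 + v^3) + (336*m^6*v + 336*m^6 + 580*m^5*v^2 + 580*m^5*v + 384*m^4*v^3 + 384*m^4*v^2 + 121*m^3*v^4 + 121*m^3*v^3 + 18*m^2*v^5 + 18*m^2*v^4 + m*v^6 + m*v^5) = 336*m^6*v + 336*m^6 + 580*m^5*v^2 + 580*m^5*v + 384*m^4*v^3 + 384*m^4*v^2 + 121*m^3*v^4 + 121*m^3*v^3 + 40*m^3 + 18*m^2*v^5 + 18*m^2*v^4 + 27*m^2*v + m*v^6 + m*v^5 - 12*m*v^2 + v^3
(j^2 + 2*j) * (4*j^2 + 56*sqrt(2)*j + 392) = 4*j^4 + 8*j^3 + 56*sqrt(2)*j^3 + 112*sqrt(2)*j^2 + 392*j^2 + 784*j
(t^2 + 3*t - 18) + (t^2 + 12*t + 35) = 2*t^2 + 15*t + 17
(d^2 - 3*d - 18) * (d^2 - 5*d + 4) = d^4 - 8*d^3 + d^2 + 78*d - 72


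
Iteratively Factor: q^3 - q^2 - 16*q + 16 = (q + 4)*(q^2 - 5*q + 4) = (q - 1)*(q + 4)*(q - 4)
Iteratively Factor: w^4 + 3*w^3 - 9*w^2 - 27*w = (w + 3)*(w^3 - 9*w) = w*(w + 3)*(w^2 - 9) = w*(w - 3)*(w + 3)*(w + 3)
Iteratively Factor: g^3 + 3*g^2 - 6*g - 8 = (g - 2)*(g^2 + 5*g + 4) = (g - 2)*(g + 4)*(g + 1)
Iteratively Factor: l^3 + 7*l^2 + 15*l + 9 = (l + 3)*(l^2 + 4*l + 3) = (l + 3)^2*(l + 1)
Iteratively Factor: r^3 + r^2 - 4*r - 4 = (r + 1)*(r^2 - 4) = (r - 2)*(r + 1)*(r + 2)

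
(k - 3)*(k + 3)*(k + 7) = k^3 + 7*k^2 - 9*k - 63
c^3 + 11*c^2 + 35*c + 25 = (c + 1)*(c + 5)^2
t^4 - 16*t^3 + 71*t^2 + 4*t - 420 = (t - 7)*(t - 6)*(t - 5)*(t + 2)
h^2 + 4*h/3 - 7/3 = (h - 1)*(h + 7/3)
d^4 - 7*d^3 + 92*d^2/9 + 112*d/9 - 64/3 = (d - 4)*(d - 3)*(d - 4/3)*(d + 4/3)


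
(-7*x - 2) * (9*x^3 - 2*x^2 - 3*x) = -63*x^4 - 4*x^3 + 25*x^2 + 6*x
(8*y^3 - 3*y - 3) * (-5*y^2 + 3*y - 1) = -40*y^5 + 24*y^4 + 7*y^3 + 6*y^2 - 6*y + 3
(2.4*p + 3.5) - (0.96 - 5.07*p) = 7.47*p + 2.54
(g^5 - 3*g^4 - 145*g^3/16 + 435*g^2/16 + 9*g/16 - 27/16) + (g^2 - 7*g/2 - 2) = g^5 - 3*g^4 - 145*g^3/16 + 451*g^2/16 - 47*g/16 - 59/16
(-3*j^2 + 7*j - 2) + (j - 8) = -3*j^2 + 8*j - 10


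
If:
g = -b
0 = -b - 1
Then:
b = -1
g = 1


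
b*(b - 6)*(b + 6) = b^3 - 36*b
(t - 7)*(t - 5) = t^2 - 12*t + 35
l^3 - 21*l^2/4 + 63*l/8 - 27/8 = (l - 3)*(l - 3/2)*(l - 3/4)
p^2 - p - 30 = (p - 6)*(p + 5)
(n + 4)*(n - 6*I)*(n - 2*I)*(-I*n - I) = -I*n^4 - 8*n^3 - 5*I*n^3 - 40*n^2 + 8*I*n^2 - 32*n + 60*I*n + 48*I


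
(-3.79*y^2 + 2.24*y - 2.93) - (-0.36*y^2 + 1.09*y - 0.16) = -3.43*y^2 + 1.15*y - 2.77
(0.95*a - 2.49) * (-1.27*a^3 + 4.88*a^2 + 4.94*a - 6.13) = -1.2065*a^4 + 7.7983*a^3 - 7.4582*a^2 - 18.1241*a + 15.2637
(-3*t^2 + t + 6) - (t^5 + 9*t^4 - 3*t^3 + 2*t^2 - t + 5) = -t^5 - 9*t^4 + 3*t^3 - 5*t^2 + 2*t + 1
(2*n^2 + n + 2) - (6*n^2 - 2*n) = -4*n^2 + 3*n + 2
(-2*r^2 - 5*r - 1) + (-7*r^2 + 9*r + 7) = -9*r^2 + 4*r + 6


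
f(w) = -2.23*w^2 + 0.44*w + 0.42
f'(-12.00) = 53.96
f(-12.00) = -325.98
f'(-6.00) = 27.20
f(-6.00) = -82.50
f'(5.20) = -22.75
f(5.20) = -57.59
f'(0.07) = 0.13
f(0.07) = 0.44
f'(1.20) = -4.91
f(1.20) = -2.26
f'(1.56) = -6.52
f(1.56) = -4.32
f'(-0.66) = 3.38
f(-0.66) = -0.84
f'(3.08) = -13.30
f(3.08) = -19.38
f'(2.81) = -12.09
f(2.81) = -15.95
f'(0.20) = -0.45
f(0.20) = 0.42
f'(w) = 0.44 - 4.46*w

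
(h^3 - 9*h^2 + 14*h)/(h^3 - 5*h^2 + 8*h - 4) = h*(h - 7)/(h^2 - 3*h + 2)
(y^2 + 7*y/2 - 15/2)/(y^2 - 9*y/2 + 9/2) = (y + 5)/(y - 3)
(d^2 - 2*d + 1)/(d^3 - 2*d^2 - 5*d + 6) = (d - 1)/(d^2 - d - 6)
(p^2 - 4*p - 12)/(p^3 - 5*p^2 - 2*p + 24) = (p - 6)/(p^2 - 7*p + 12)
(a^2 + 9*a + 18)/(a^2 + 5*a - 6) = (a + 3)/(a - 1)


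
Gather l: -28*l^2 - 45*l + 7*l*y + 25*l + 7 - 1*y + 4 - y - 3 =-28*l^2 + l*(7*y - 20) - 2*y + 8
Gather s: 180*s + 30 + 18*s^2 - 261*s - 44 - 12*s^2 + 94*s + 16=6*s^2 + 13*s + 2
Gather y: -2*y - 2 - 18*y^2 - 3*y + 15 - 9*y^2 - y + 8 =-27*y^2 - 6*y + 21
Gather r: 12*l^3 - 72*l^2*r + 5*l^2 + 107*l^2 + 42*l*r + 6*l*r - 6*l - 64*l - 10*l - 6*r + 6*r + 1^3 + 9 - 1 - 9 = 12*l^3 + 112*l^2 - 80*l + r*(-72*l^2 + 48*l)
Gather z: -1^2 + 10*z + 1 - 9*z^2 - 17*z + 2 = -9*z^2 - 7*z + 2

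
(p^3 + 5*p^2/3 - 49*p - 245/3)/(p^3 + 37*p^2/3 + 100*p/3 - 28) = (3*p^2 - 16*p - 35)/(3*p^2 + 16*p - 12)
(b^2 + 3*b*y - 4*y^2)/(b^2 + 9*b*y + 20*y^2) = (b - y)/(b + 5*y)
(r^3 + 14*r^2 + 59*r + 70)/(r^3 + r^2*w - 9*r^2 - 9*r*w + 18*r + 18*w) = (r^3 + 14*r^2 + 59*r + 70)/(r^3 + r^2*w - 9*r^2 - 9*r*w + 18*r + 18*w)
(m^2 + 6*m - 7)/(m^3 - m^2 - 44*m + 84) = (m - 1)/(m^2 - 8*m + 12)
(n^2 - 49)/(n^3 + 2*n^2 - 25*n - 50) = (n^2 - 49)/(n^3 + 2*n^2 - 25*n - 50)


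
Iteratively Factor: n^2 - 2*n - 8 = (n + 2)*(n - 4)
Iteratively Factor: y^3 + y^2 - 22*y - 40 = (y - 5)*(y^2 + 6*y + 8) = (y - 5)*(y + 2)*(y + 4)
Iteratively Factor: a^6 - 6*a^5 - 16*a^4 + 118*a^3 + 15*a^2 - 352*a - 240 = (a - 4)*(a^5 - 2*a^4 - 24*a^3 + 22*a^2 + 103*a + 60) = (a - 4)*(a - 3)*(a^4 + a^3 - 21*a^2 - 41*a - 20) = (a - 4)*(a - 3)*(a + 1)*(a^3 - 21*a - 20) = (a - 4)*(a - 3)*(a + 1)*(a + 4)*(a^2 - 4*a - 5) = (a - 4)*(a - 3)*(a + 1)^2*(a + 4)*(a - 5)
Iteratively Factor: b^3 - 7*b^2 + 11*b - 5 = (b - 5)*(b^2 - 2*b + 1) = (b - 5)*(b - 1)*(b - 1)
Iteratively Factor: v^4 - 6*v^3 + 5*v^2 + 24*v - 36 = (v - 3)*(v^3 - 3*v^2 - 4*v + 12) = (v - 3)*(v + 2)*(v^2 - 5*v + 6) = (v - 3)*(v - 2)*(v + 2)*(v - 3)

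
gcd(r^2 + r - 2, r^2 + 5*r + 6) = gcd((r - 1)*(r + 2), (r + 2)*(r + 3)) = r + 2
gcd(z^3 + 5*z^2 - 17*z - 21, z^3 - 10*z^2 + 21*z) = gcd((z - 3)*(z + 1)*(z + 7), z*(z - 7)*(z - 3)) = z - 3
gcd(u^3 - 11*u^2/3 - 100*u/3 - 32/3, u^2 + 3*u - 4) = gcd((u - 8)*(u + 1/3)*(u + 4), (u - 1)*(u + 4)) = u + 4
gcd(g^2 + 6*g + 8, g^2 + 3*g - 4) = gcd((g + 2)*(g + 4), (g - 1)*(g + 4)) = g + 4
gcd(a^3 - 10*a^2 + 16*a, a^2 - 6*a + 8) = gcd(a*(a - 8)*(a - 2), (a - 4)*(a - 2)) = a - 2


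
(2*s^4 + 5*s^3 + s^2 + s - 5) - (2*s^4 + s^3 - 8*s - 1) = 4*s^3 + s^2 + 9*s - 4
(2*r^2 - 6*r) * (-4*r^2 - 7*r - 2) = -8*r^4 + 10*r^3 + 38*r^2 + 12*r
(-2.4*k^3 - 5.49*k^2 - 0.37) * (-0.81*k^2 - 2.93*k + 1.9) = 1.944*k^5 + 11.4789*k^4 + 11.5257*k^3 - 10.1313*k^2 + 1.0841*k - 0.703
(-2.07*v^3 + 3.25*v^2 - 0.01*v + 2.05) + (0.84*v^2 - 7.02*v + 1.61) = -2.07*v^3 + 4.09*v^2 - 7.03*v + 3.66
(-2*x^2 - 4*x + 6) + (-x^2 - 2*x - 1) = -3*x^2 - 6*x + 5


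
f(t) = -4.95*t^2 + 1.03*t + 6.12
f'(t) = 1.03 - 9.9*t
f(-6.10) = -184.35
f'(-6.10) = 61.42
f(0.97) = 2.46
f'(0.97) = -8.57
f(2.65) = -25.91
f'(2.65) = -25.20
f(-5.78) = -165.20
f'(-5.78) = 58.25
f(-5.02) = -123.79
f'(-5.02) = 50.73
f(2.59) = -24.42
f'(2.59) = -24.61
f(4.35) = -83.07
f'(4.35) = -42.04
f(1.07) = 1.55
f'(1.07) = -9.56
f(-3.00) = -41.52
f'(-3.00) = 30.73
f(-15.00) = -1123.08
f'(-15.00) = 149.53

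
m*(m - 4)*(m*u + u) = m^3*u - 3*m^2*u - 4*m*u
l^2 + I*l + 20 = (l - 4*I)*(l + 5*I)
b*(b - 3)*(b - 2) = b^3 - 5*b^2 + 6*b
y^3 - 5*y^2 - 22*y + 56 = (y - 7)*(y - 2)*(y + 4)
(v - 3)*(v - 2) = v^2 - 5*v + 6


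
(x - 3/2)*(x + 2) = x^2 + x/2 - 3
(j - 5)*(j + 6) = j^2 + j - 30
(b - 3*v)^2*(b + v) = b^3 - 5*b^2*v + 3*b*v^2 + 9*v^3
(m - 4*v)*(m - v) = m^2 - 5*m*v + 4*v^2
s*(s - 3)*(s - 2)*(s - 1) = s^4 - 6*s^3 + 11*s^2 - 6*s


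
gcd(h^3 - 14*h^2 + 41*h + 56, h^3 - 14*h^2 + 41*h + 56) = h^3 - 14*h^2 + 41*h + 56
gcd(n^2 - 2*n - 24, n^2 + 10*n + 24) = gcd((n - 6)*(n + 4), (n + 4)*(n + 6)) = n + 4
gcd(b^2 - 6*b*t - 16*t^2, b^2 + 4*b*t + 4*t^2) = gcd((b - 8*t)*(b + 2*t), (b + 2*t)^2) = b + 2*t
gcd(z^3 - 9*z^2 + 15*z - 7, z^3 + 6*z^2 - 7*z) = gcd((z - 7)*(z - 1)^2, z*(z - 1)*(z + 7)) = z - 1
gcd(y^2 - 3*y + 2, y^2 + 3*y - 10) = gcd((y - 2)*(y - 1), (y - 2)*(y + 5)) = y - 2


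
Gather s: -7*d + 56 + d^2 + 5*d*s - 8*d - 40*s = d^2 - 15*d + s*(5*d - 40) + 56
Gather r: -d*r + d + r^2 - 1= -d*r + d + r^2 - 1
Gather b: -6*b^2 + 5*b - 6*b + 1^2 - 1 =-6*b^2 - b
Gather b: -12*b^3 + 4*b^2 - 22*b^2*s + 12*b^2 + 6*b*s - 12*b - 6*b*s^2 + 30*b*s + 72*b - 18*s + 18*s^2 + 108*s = -12*b^3 + b^2*(16 - 22*s) + b*(-6*s^2 + 36*s + 60) + 18*s^2 + 90*s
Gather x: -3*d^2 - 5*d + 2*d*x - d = -3*d^2 + 2*d*x - 6*d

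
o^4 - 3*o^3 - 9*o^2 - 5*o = o*(o - 5)*(o + 1)^2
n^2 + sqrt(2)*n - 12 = (n - 2*sqrt(2))*(n + 3*sqrt(2))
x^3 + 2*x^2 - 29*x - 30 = (x - 5)*(x + 1)*(x + 6)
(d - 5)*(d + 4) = d^2 - d - 20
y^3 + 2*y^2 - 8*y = y*(y - 2)*(y + 4)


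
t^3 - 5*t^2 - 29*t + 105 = (t - 7)*(t - 3)*(t + 5)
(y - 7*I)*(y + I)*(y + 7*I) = y^3 + I*y^2 + 49*y + 49*I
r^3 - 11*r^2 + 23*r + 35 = (r - 7)*(r - 5)*(r + 1)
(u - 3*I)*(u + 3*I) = u^2 + 9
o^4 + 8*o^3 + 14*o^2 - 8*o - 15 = (o - 1)*(o + 1)*(o + 3)*(o + 5)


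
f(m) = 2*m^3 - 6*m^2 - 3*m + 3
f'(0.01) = -3.12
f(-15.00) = -8052.00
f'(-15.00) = 1527.00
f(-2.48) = -56.97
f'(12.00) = 717.00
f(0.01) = 2.97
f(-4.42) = -273.66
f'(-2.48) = 63.66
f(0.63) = -0.77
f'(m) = 6*m^2 - 12*m - 3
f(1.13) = -5.17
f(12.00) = 2559.00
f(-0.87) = -0.25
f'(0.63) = -8.18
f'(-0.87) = 11.98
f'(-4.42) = 167.26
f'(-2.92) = 83.20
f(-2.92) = -89.19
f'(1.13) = -8.90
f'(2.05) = -2.38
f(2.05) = -11.13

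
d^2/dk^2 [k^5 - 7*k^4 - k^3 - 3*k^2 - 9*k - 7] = 20*k^3 - 84*k^2 - 6*k - 6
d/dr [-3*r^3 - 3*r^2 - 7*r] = -9*r^2 - 6*r - 7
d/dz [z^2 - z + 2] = 2*z - 1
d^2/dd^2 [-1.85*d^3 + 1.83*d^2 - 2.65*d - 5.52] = 3.66 - 11.1*d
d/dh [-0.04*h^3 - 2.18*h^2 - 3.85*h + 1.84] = -0.12*h^2 - 4.36*h - 3.85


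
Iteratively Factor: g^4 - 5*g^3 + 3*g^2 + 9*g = (g - 3)*(g^3 - 2*g^2 - 3*g) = g*(g - 3)*(g^2 - 2*g - 3) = g*(g - 3)^2*(g + 1)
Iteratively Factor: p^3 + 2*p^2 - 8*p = (p + 4)*(p^2 - 2*p) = (p - 2)*(p + 4)*(p)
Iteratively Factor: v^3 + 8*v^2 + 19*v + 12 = (v + 3)*(v^2 + 5*v + 4) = (v + 3)*(v + 4)*(v + 1)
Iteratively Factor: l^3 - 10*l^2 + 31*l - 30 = (l - 5)*(l^2 - 5*l + 6) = (l - 5)*(l - 3)*(l - 2)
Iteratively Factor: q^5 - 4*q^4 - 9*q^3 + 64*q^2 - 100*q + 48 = (q - 3)*(q^4 - q^3 - 12*q^2 + 28*q - 16) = (q - 3)*(q - 2)*(q^3 + q^2 - 10*q + 8) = (q - 3)*(q - 2)^2*(q^2 + 3*q - 4) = (q - 3)*(q - 2)^2*(q - 1)*(q + 4)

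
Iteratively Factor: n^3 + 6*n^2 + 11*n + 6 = (n + 2)*(n^2 + 4*n + 3) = (n + 2)*(n + 3)*(n + 1)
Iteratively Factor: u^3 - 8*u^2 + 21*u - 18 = (u - 3)*(u^2 - 5*u + 6) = (u - 3)*(u - 2)*(u - 3)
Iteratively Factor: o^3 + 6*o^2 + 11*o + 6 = (o + 2)*(o^2 + 4*o + 3) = (o + 2)*(o + 3)*(o + 1)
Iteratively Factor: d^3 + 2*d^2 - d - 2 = (d - 1)*(d^2 + 3*d + 2) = (d - 1)*(d + 1)*(d + 2)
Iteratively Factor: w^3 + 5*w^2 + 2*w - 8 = (w + 2)*(w^2 + 3*w - 4) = (w + 2)*(w + 4)*(w - 1)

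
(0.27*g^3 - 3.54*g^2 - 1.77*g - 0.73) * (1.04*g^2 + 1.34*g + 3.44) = 0.2808*g^5 - 3.3198*g^4 - 5.6556*g^3 - 15.3086*g^2 - 7.067*g - 2.5112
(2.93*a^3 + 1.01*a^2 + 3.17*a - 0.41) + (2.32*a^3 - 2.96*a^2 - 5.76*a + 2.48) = 5.25*a^3 - 1.95*a^2 - 2.59*a + 2.07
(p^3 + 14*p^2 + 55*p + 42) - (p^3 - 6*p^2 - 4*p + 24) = 20*p^2 + 59*p + 18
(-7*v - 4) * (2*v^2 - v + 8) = -14*v^3 - v^2 - 52*v - 32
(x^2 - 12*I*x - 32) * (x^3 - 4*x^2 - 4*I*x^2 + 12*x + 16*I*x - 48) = x^5 - 4*x^4 - 16*I*x^4 - 68*x^3 + 64*I*x^3 + 272*x^2 - 16*I*x^2 - 384*x + 64*I*x + 1536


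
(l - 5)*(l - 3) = l^2 - 8*l + 15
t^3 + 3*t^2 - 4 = (t - 1)*(t + 2)^2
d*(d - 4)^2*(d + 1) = d^4 - 7*d^3 + 8*d^2 + 16*d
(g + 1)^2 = g^2 + 2*g + 1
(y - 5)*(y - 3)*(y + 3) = y^3 - 5*y^2 - 9*y + 45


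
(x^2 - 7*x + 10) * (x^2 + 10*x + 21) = x^4 + 3*x^3 - 39*x^2 - 47*x + 210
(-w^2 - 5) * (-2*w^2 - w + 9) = 2*w^4 + w^3 + w^2 + 5*w - 45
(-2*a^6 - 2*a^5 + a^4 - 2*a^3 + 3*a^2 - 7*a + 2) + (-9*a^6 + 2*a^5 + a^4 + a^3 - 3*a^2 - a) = -11*a^6 + 2*a^4 - a^3 - 8*a + 2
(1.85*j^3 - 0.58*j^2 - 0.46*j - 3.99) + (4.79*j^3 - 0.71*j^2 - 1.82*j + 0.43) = 6.64*j^3 - 1.29*j^2 - 2.28*j - 3.56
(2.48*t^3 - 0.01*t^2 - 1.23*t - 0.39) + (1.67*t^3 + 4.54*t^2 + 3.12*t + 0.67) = 4.15*t^3 + 4.53*t^2 + 1.89*t + 0.28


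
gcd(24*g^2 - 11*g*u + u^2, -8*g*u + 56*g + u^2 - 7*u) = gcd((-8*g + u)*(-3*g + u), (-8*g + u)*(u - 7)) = -8*g + u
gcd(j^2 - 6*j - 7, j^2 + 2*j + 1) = j + 1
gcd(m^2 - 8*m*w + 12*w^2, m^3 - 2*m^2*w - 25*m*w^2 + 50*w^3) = -m + 2*w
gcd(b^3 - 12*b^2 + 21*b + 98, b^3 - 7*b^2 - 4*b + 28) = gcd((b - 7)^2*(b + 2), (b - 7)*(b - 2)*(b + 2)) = b^2 - 5*b - 14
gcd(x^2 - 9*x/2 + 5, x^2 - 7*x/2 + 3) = x - 2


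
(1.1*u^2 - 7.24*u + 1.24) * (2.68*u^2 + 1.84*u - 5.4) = 2.948*u^4 - 17.3792*u^3 - 15.9384*u^2 + 41.3776*u - 6.696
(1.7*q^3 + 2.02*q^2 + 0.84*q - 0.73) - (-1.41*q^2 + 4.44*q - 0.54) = 1.7*q^3 + 3.43*q^2 - 3.6*q - 0.19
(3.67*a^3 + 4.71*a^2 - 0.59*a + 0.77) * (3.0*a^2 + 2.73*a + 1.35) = 11.01*a^5 + 24.1491*a^4 + 16.0428*a^3 + 7.0578*a^2 + 1.3056*a + 1.0395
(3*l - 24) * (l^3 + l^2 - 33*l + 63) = 3*l^4 - 21*l^3 - 123*l^2 + 981*l - 1512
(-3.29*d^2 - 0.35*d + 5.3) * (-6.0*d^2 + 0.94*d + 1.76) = 19.74*d^4 - 0.9926*d^3 - 37.9194*d^2 + 4.366*d + 9.328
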